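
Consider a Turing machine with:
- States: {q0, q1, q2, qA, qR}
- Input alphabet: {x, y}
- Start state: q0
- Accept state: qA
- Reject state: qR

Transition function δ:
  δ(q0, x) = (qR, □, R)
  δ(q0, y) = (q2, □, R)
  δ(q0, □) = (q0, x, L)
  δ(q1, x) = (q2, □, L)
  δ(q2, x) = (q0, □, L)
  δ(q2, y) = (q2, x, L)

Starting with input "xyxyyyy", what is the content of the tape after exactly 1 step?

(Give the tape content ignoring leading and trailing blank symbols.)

Execution trace:
Initial: [q0]xyxyyyy
Step 1: δ(q0, x) = (qR, □, R) → □[qR]yxyyyy

The machine reaches the reject state qR and halts.

After 1 step, the tape (ignoring leading/trailing blanks) is: yxyyyy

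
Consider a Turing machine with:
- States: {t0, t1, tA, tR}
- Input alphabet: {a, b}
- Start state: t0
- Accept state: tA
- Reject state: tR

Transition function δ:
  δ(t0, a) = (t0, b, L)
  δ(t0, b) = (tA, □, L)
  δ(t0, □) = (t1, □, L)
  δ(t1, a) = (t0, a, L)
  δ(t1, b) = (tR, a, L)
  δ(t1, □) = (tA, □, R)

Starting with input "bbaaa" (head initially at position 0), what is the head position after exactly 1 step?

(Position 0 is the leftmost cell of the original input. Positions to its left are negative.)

Execution trace (head position shown):
Step 0: [t0]bbaaa  (head at position 0)
Step 1: move left → [tA]□□baaa  (head at position -1)

After 1 step, the head is at position -1.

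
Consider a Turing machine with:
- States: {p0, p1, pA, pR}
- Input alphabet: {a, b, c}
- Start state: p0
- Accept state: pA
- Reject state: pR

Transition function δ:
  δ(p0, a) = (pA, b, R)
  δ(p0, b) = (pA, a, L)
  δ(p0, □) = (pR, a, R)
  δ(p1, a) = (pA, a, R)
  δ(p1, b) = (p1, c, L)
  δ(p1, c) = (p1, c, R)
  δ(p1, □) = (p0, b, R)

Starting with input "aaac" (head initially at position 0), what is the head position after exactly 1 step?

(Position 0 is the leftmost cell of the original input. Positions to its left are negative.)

Execution trace (head position shown):
Step 0: [p0]aaac  (head at position 0)
Step 1: move right → b[pA]aac  (head at position 1)

After 1 step, the head is at position 1.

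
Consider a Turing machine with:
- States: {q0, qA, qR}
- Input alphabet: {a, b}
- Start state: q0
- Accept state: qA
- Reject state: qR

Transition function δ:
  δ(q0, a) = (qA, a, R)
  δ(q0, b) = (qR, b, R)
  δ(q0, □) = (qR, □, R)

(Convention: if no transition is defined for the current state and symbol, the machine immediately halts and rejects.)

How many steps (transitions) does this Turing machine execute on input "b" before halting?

Execution trace:
Initial: [q0]b
Step 1: δ(q0, b) = (qR, b, R) → b[qR]□

The machine reaches the reject state qR and halts.

The machine executed 1 step before halting.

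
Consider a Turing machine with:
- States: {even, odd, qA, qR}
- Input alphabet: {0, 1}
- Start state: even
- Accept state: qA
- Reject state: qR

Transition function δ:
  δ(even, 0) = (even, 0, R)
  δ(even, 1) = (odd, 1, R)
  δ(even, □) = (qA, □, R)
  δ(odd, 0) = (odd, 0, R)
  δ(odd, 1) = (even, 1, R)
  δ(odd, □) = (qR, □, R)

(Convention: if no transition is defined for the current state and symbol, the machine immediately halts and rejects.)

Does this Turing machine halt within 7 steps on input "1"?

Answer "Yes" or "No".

Execution trace:
Initial: [even]1
Step 1: δ(even, 1) = (odd, 1, R) → 1[odd]□
Step 2: δ(odd, □) = (qR, □, R) → 1□[qR]□

The machine reaches the reject state qR and halts.
The machine halted after 2 steps (within the 7-step bound).

Answer: Yes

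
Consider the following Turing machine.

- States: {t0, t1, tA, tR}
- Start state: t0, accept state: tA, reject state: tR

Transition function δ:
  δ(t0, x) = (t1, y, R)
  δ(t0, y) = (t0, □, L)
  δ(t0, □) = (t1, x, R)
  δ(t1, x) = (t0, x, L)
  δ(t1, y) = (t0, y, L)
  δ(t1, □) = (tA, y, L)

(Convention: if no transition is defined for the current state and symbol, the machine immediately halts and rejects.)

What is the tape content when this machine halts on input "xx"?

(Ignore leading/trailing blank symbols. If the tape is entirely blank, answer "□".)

Execution trace:
Initial: [t0]xx
Step 1: δ(t0, x) = (t1, y, R) → y[t1]x
Step 2: δ(t1, x) = (t0, x, L) → [t0]yx
Step 3: δ(t0, y) = (t0, □, L) → [t0]□□x
Step 4: δ(t0, □) = (t1, x, R) → x[t1]□x
Step 5: δ(t1, □) = (tA, y, L) → [tA]xyx

The machine reaches the accept state tA and halts.

Final tape (ignoring leading/trailing blanks): xyx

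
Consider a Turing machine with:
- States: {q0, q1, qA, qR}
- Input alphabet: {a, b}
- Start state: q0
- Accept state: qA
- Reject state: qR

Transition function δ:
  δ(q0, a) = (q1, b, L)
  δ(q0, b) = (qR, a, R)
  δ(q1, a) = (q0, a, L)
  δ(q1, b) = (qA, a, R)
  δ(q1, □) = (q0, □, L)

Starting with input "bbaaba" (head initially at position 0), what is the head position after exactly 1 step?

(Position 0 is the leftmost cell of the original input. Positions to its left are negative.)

Execution trace (head position shown):
Step 0: [q0]bbaaba  (head at position 0)
Step 1: move right → a[qR]baaba  (head at position 1)

After 1 step, the head is at position 1.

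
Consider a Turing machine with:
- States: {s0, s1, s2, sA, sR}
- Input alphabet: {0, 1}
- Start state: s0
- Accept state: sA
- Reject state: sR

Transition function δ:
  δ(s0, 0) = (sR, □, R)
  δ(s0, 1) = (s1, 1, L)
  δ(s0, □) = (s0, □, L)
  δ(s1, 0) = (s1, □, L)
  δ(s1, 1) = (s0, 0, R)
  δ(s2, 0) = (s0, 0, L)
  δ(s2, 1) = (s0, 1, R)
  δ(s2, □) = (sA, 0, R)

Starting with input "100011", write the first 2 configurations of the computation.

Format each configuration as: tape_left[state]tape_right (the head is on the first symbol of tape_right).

Transitions applied:
Step 1: δ(s0, 1) = (s1, 1, L)

The first 2 configurations are:
[s0]100011 ⊢ [s1]□100011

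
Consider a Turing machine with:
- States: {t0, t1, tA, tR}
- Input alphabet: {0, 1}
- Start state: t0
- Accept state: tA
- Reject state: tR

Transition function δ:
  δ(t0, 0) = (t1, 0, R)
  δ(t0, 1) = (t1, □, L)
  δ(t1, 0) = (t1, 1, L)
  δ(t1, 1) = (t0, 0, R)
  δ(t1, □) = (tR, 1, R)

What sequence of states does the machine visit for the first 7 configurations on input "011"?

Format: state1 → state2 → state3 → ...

Execution trace:
Initial: [t0]011
Step 1: δ(t0, 0) = (t1, 0, R) → 0[t1]11
Step 2: δ(t1, 1) = (t0, 0, R) → 00[t0]1
Step 3: δ(t0, 1) = (t1, □, L) → 0[t1]0□
Step 4: δ(t1, 0) = (t1, 1, L) → [t1]01□
Step 5: δ(t1, 0) = (t1, 1, L) → [t1]□11□
Step 6: δ(t1, □) = (tR, 1, R) → 1[tR]11□

The machine reaches the reject state tR and halts.

State sequence: t0 → t1 → t0 → t1 → t1 → t1 → tR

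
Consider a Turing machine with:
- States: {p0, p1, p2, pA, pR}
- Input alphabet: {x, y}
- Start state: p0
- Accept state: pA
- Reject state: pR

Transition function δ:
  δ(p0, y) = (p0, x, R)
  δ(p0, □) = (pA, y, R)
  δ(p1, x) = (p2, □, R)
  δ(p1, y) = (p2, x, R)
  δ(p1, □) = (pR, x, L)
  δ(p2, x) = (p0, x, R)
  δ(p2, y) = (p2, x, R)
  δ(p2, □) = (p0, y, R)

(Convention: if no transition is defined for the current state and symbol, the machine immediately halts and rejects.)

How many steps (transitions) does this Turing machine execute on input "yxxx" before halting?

Execution trace:
Initial: [p0]yxxx
Step 1: δ(p0, y) = (p0, x, R) → x[p0]xxx

No transition is defined for δ(p0, x). By convention the machine halts and rejects.

The machine executed 1 step before halting.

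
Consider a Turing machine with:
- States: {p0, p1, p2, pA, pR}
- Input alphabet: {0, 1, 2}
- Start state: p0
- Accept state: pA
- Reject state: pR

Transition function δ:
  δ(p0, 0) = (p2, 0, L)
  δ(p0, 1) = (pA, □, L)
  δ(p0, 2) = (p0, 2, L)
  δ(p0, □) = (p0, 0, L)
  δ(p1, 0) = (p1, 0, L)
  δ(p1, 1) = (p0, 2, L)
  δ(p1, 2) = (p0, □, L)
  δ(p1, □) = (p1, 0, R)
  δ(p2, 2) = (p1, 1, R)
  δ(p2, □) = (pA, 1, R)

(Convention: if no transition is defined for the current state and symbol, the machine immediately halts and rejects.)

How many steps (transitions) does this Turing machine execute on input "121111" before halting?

Execution trace:
Initial: [p0]121111
Step 1: δ(p0, 1) = (pA, □, L) → [pA]□□21111

The machine reaches the accept state pA and halts.

The machine executed 1 step before halting.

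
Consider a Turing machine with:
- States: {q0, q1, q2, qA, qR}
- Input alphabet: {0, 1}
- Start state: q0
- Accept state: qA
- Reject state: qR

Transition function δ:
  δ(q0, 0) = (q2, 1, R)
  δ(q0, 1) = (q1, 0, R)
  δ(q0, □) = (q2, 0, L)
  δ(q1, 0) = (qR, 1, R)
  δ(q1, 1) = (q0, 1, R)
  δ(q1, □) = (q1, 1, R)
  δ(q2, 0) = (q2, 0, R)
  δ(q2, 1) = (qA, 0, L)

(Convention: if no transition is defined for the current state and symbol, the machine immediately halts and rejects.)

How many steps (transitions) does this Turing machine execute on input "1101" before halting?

Execution trace:
Initial: [q0]1101
Step 1: δ(q0, 1) = (q1, 0, R) → 0[q1]101
Step 2: δ(q1, 1) = (q0, 1, R) → 01[q0]01
Step 3: δ(q0, 0) = (q2, 1, R) → 011[q2]1
Step 4: δ(q2, 1) = (qA, 0, L) → 01[qA]10

The machine reaches the accept state qA and halts.

The machine executed 4 steps before halting.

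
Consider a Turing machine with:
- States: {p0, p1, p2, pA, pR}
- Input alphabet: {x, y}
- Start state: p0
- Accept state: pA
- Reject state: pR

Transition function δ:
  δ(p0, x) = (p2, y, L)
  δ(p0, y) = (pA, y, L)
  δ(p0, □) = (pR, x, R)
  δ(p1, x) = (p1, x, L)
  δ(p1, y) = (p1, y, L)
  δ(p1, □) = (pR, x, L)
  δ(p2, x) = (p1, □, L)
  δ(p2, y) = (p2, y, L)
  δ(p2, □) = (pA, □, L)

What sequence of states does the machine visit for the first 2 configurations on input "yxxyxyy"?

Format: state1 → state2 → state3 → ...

Execution trace:
Initial: [p0]yxxyxyy
Step 1: δ(p0, y) = (pA, y, L) → [pA]□yxxyxyy

The machine reaches the accept state pA and halts.

State sequence: p0 → pA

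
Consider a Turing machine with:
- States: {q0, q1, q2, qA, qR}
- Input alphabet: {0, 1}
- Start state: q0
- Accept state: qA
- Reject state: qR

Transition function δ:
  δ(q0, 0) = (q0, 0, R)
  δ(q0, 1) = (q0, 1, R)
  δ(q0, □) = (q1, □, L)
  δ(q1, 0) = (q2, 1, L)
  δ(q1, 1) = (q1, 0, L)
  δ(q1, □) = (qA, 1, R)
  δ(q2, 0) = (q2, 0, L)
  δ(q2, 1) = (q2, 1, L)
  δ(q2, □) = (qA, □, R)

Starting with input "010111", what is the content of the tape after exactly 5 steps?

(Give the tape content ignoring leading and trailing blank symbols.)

Execution trace:
Initial: [q0]010111
Step 1: δ(q0, 0) = (q0, 0, R) → 0[q0]10111
Step 2: δ(q0, 1) = (q0, 1, R) → 01[q0]0111
Step 3: δ(q0, 0) = (q0, 0, R) → 010[q0]111
Step 4: δ(q0, 1) = (q0, 1, R) → 0101[q0]11
Step 5: δ(q0, 1) = (q0, 1, R) → 01011[q0]1

After 5 steps, the tape (ignoring leading/trailing blanks) is: 010111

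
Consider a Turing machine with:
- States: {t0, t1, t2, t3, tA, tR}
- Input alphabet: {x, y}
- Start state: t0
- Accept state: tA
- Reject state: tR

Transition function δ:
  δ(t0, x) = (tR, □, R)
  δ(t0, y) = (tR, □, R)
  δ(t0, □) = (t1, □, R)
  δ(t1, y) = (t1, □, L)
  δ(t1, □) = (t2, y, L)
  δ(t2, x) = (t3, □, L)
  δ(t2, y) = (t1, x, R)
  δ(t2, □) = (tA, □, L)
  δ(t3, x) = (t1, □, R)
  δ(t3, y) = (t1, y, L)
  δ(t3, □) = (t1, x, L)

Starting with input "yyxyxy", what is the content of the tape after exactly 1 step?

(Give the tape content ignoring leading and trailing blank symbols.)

Execution trace:
Initial: [t0]yyxyxy
Step 1: δ(t0, y) = (tR, □, R) → □[tR]yxyxy

The machine reaches the reject state tR and halts.

After 1 step, the tape (ignoring leading/trailing blanks) is: yxyxy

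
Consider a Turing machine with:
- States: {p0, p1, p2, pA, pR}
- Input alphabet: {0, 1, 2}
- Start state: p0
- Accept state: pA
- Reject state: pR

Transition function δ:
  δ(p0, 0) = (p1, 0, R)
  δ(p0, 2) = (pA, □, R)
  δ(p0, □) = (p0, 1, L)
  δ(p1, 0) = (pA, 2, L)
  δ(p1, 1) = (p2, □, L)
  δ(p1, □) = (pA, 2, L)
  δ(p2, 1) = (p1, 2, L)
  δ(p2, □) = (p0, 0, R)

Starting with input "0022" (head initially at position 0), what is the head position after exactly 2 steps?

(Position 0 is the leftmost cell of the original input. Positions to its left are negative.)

Execution trace (head position shown):
Step 0: [p0]0022  (head at position 0)
Step 1: move right → 0[p1]022  (head at position 1)
Step 2: move left → [pA]0222  (head at position 0)

After 2 steps, the head is at position 0.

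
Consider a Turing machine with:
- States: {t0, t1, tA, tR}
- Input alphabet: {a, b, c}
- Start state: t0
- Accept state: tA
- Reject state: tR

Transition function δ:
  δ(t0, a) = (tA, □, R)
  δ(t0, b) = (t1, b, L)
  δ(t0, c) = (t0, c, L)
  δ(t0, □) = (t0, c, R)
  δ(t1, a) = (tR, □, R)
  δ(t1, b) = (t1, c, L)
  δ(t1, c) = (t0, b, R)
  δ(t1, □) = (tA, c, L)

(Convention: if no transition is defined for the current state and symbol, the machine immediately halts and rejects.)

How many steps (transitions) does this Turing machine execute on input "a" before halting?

Execution trace:
Initial: [t0]a
Step 1: δ(t0, a) = (tA, □, R) → □[tA]□

The machine reaches the accept state tA and halts.

The machine executed 1 step before halting.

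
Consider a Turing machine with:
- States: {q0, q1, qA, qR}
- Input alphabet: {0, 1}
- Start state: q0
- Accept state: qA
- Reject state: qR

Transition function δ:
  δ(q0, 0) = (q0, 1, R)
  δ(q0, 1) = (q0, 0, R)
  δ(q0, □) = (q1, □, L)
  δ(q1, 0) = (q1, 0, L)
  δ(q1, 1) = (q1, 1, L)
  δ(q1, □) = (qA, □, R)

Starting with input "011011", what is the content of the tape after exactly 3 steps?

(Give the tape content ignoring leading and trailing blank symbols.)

Execution trace:
Initial: [q0]011011
Step 1: δ(q0, 0) = (q0, 1, R) → 1[q0]11011
Step 2: δ(q0, 1) = (q0, 0, R) → 10[q0]1011
Step 3: δ(q0, 1) = (q0, 0, R) → 100[q0]011

After 3 steps, the tape (ignoring leading/trailing blanks) is: 100011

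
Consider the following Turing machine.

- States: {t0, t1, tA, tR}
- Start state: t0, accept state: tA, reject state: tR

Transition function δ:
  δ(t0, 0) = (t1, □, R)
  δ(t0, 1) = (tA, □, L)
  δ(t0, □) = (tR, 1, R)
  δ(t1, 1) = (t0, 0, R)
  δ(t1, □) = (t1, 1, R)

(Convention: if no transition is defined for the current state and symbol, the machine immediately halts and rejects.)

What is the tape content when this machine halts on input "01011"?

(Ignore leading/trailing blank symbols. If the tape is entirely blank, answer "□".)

Execution trace:
Initial: [t0]01011
Step 1: δ(t0, 0) = (t1, □, R) → □[t1]1011
Step 2: δ(t1, 1) = (t0, 0, R) → □0[t0]011
Step 3: δ(t0, 0) = (t1, □, R) → □0□[t1]11
Step 4: δ(t1, 1) = (t0, 0, R) → □0□0[t0]1
Step 5: δ(t0, 1) = (tA, □, L) → □0□[tA]0□

The machine reaches the accept state tA and halts.

Final tape (ignoring leading/trailing blanks): 0□0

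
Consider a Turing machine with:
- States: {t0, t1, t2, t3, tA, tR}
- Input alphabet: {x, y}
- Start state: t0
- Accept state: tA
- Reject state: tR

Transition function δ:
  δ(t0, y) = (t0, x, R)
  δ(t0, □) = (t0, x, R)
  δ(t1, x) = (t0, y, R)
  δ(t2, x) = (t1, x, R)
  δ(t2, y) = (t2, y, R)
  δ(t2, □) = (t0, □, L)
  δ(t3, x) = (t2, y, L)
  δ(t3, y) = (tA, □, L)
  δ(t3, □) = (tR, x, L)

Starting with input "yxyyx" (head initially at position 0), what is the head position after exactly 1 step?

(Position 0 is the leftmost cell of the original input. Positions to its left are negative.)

Execution trace (head position shown):
Step 0: [t0]yxyyx  (head at position 0)
Step 1: move right → x[t0]xyyx  (head at position 1)

After 1 step, the head is at position 1.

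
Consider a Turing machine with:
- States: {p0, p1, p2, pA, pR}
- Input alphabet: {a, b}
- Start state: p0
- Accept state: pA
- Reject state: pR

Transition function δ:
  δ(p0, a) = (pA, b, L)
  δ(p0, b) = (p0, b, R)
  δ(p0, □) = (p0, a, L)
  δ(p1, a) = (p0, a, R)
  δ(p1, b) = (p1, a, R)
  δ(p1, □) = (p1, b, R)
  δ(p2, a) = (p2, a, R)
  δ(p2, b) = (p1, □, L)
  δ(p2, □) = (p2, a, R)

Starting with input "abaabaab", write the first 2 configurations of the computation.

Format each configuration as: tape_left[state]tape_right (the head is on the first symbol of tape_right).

Transitions applied:
Step 1: δ(p0, a) = (pA, b, L)

The first 2 configurations are:
[p0]abaabaab ⊢ [pA]□bbaabaab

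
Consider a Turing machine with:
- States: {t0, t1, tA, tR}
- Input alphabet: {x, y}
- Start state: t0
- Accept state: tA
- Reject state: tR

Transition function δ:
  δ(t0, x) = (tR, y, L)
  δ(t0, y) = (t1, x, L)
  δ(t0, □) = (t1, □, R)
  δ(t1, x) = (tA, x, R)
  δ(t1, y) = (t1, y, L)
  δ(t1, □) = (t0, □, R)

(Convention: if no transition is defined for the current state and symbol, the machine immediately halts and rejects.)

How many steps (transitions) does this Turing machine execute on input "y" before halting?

Execution trace:
Initial: [t0]y
Step 1: δ(t0, y) = (t1, x, L) → [t1]□x
Step 2: δ(t1, □) = (t0, □, R) → □[t0]x
Step 3: δ(t0, x) = (tR, y, L) → [tR]□y

The machine reaches the reject state tR and halts.

The machine executed 3 steps before halting.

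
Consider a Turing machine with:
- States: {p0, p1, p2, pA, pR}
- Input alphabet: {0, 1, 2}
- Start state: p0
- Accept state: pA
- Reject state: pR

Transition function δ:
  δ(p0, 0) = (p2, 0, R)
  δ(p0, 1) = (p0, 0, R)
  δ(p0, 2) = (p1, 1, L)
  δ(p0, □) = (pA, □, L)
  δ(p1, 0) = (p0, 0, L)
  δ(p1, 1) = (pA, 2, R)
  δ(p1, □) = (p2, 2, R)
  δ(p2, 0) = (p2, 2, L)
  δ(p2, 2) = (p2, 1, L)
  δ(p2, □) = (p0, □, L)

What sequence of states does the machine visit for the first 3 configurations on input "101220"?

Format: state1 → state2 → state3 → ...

Execution trace:
Initial: [p0]101220
Step 1: δ(p0, 1) = (p0, 0, R) → 0[p0]01220
Step 2: δ(p0, 0) = (p2, 0, R) → 00[p2]1220

No transition is defined for δ(p2, 1). By convention the machine halts and rejects.

State sequence: p0 → p0 → p2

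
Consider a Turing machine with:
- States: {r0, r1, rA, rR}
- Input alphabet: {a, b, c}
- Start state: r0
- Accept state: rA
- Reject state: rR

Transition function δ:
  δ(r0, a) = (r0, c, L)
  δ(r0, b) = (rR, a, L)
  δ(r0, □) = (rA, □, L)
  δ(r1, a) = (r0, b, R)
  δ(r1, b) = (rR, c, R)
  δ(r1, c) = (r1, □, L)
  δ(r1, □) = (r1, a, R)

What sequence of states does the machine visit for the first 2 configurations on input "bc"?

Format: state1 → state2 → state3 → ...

Execution trace:
Initial: [r0]bc
Step 1: δ(r0, b) = (rR, a, L) → [rR]□ac

The machine reaches the reject state rR and halts.

State sequence: r0 → rR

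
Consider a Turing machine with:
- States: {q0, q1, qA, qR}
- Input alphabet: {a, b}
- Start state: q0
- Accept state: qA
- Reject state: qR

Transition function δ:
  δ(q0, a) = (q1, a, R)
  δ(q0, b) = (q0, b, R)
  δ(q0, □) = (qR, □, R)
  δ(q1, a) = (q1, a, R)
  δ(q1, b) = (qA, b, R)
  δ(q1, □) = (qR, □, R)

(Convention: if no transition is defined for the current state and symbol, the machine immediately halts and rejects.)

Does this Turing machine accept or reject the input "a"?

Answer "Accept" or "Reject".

Execution trace:
Initial: [q0]a
Step 1: δ(q0, a) = (q1, a, R) → a[q1]□
Step 2: δ(q1, □) = (qR, □, R) → a□[qR]□

The machine reaches the reject state qR and halts.

Answer: Reject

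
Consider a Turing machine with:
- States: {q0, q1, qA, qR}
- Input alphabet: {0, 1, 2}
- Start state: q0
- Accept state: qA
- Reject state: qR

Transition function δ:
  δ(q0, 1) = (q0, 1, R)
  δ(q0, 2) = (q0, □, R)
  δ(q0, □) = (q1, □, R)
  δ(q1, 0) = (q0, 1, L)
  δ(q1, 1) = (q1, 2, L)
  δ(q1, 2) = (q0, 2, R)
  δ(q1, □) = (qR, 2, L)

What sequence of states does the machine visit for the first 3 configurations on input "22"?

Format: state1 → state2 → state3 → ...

Execution trace:
Initial: [q0]22
Step 1: δ(q0, 2) = (q0, □, R) → □[q0]2
Step 2: δ(q0, 2) = (q0, □, R) → □□[q0]□

State sequence: q0 → q0 → q0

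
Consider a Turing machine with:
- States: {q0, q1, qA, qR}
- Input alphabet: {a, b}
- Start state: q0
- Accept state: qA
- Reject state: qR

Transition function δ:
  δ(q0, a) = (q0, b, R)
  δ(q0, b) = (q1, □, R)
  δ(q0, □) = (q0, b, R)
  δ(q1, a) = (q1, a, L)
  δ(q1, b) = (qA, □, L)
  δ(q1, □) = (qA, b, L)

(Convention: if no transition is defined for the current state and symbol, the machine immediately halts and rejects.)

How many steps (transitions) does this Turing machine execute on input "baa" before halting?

Execution trace:
Initial: [q0]baa
Step 1: δ(q0, b) = (q1, □, R) → □[q1]aa
Step 2: δ(q1, a) = (q1, a, L) → [q1]□aa
Step 3: δ(q1, □) = (qA, b, L) → [qA]□baa

The machine reaches the accept state qA and halts.

The machine executed 3 steps before halting.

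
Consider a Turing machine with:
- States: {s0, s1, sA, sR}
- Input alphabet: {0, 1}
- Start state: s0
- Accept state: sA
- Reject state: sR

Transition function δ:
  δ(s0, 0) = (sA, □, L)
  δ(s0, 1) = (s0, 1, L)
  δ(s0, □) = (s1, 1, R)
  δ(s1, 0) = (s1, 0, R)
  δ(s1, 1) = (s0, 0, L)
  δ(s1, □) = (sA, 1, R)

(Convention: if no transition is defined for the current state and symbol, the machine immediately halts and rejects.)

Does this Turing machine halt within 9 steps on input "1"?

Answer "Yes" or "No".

Execution trace:
Initial: [s0]1
Step 1: δ(s0, 1) = (s0, 1, L) → [s0]□1
Step 2: δ(s0, □) = (s1, 1, R) → 1[s1]1
Step 3: δ(s1, 1) = (s0, 0, L) → [s0]10
Step 4: δ(s0, 1) = (s0, 1, L) → [s0]□10
Step 5: δ(s0, □) = (s1, 1, R) → 1[s1]10
Step 6: δ(s1, 1) = (s0, 0, L) → [s0]100
Step 7: δ(s0, 1) = (s0, 1, L) → [s0]□100
Step 8: δ(s0, □) = (s1, 1, R) → 1[s1]100
Step 9: δ(s1, 1) = (s0, 0, L) → [s0]1000

The machine has not reached a halting state after 9 steps.
The machine did not halt within the 9-step bound.

Answer: No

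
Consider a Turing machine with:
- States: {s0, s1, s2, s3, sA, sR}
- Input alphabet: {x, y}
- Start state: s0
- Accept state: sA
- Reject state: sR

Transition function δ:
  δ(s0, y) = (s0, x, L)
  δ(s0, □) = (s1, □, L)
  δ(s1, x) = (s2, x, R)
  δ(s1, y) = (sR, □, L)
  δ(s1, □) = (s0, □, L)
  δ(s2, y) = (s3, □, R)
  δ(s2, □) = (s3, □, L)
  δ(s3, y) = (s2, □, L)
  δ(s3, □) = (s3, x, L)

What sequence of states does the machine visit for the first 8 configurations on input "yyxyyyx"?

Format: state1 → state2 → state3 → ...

Execution trace:
Initial: [s0]yyxyyyx
Step 1: δ(s0, y) = (s0, x, L) → [s0]□xyxyyyx
Step 2: δ(s0, □) = (s1, □, L) → [s1]□□xyxyyyx
Step 3: δ(s1, □) = (s0, □, L) → [s0]□□□xyxyyyx
Step 4: δ(s0, □) = (s1, □, L) → [s1]□□□□xyxyyyx
Step 5: δ(s1, □) = (s0, □, L) → [s0]□□□□□xyxyyyx
Step 6: δ(s0, □) = (s1, □, L) → [s1]□□□□□□xyxyyyx
Step 7: δ(s1, □) = (s0, □, L) → [s0]□□□□□□□xyxyyyx

State sequence: s0 → s0 → s1 → s0 → s1 → s0 → s1 → s0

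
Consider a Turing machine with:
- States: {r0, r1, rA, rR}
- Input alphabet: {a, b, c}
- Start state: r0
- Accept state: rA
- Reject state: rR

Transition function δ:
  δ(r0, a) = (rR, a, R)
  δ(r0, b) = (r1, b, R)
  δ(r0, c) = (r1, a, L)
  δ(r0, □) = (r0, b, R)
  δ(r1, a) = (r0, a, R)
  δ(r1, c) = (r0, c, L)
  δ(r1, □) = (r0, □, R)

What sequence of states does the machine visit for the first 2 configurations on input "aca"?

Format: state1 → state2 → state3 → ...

Execution trace:
Initial: [r0]aca
Step 1: δ(r0, a) = (rR, a, R) → a[rR]ca

The machine reaches the reject state rR and halts.

State sequence: r0 → rR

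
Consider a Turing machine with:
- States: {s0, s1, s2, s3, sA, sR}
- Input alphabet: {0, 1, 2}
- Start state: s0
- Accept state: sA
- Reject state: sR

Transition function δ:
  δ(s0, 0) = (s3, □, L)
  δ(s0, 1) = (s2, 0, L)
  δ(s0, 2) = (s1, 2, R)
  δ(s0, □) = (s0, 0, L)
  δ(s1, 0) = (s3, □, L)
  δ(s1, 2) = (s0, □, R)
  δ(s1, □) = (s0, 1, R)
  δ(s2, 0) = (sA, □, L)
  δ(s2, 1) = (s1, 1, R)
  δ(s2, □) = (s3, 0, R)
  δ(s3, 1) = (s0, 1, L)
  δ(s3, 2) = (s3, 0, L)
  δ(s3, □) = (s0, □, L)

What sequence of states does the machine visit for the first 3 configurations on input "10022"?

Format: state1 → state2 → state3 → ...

Execution trace:
Initial: [s0]10022
Step 1: δ(s0, 1) = (s2, 0, L) → [s2]□00022
Step 2: δ(s2, □) = (s3, 0, R) → 0[s3]00022

No transition is defined for δ(s3, 0). By convention the machine halts and rejects.

State sequence: s0 → s2 → s3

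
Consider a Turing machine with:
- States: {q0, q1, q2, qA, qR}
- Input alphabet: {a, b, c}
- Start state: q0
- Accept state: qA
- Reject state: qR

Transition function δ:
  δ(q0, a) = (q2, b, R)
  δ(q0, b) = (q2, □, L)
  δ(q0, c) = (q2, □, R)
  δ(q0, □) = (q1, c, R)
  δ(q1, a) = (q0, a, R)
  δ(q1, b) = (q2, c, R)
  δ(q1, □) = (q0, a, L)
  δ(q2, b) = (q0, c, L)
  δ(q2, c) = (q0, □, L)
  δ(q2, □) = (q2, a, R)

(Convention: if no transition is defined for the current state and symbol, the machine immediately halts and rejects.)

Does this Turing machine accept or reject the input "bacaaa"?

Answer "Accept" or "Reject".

Execution trace:
Initial: [q0]bacaaa
Step 1: δ(q0, b) = (q2, □, L) → [q2]□□acaaa
Step 2: δ(q2, □) = (q2, a, R) → a[q2]□acaaa
Step 3: δ(q2, □) = (q2, a, R) → aa[q2]acaaa

No transition is defined for δ(q2, a). By convention the machine halts and rejects.

Answer: Reject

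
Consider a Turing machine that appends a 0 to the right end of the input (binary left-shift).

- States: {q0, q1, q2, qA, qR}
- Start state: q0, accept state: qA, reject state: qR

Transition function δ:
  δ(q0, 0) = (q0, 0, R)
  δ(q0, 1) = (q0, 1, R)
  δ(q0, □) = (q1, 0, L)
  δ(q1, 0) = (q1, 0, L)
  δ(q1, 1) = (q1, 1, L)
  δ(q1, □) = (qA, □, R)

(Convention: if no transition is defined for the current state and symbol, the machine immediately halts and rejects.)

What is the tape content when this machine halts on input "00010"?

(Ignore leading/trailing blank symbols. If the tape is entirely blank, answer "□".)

Execution trace:
Initial: [q0]00010
Step 1: δ(q0, 0) = (q0, 0, R) → 0[q0]0010
Step 2: δ(q0, 0) = (q0, 0, R) → 00[q0]010
Step 3: δ(q0, 0) = (q0, 0, R) → 000[q0]10
Step 4: δ(q0, 1) = (q0, 1, R) → 0001[q0]0
Step 5: δ(q0, 0) = (q0, 0, R) → 00010[q0]□
Step 6: δ(q0, □) = (q1, 0, L) → 0001[q1]00
Step 7: δ(q1, 0) = (q1, 0, L) → 000[q1]100
Step 8: δ(q1, 1) = (q1, 1, L) → 00[q1]0100
Step 9: δ(q1, 0) = (q1, 0, L) → 0[q1]00100
Step 10: δ(q1, 0) = (q1, 0, L) → [q1]000100
Step 11: δ(q1, 0) = (q1, 0, L) → [q1]□000100
Step 12: δ(q1, □) = (qA, □, R) → □[qA]000100

The machine reaches the accept state qA and halts.

Final tape (ignoring leading/trailing blanks): 000100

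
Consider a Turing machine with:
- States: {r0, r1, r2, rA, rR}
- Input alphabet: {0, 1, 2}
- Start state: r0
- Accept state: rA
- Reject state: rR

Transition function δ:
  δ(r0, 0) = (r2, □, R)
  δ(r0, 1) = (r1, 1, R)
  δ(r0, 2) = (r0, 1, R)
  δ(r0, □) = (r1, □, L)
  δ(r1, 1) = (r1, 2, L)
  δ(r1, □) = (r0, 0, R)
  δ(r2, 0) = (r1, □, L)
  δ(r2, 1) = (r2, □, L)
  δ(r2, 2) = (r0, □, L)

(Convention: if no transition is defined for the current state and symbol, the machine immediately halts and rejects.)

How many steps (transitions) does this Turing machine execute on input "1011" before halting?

Execution trace:
Initial: [r0]1011
Step 1: δ(r0, 1) = (r1, 1, R) → 1[r1]011

No transition is defined for δ(r1, 0). By convention the machine halts and rejects.

The machine executed 1 step before halting.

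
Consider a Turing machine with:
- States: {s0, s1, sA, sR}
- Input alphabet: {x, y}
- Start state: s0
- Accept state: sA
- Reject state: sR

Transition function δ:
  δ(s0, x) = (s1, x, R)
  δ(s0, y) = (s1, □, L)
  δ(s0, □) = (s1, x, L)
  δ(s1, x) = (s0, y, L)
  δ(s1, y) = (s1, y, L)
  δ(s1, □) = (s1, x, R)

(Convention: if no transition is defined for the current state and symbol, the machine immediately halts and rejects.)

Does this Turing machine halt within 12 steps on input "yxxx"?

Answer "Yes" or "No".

Execution trace:
Initial: [s0]yxxx
Step 1: δ(s0, y) = (s1, □, L) → [s1]□□xxx
Step 2: δ(s1, □) = (s1, x, R) → x[s1]□xxx
Step 3: δ(s1, □) = (s1, x, R) → xx[s1]xxx
Step 4: δ(s1, x) = (s0, y, L) → x[s0]xyxx
Step 5: δ(s0, x) = (s1, x, R) → xx[s1]yxx
Step 6: δ(s1, y) = (s1, y, L) → x[s1]xyxx
Step 7: δ(s1, x) = (s0, y, L) → [s0]xyyxx
Step 8: δ(s0, x) = (s1, x, R) → x[s1]yyxx
Step 9: δ(s1, y) = (s1, y, L) → [s1]xyyxx
Step 10: δ(s1, x) = (s0, y, L) → [s0]□yyyxx
Step 11: δ(s0, □) = (s1, x, L) → [s1]□xyyyxx
Step 12: δ(s1, □) = (s1, x, R) → x[s1]xyyyxx

The machine has not reached a halting state after 12 steps.
The machine did not halt within the 12-step bound.

Answer: No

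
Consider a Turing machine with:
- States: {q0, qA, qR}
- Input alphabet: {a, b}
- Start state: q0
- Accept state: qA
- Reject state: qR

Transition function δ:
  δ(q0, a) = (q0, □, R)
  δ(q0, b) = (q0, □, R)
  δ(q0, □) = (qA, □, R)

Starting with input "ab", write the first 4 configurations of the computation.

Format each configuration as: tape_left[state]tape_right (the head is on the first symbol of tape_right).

Transitions applied:
Step 1: δ(q0, a) = (q0, □, R)
Step 2: δ(q0, b) = (q0, □, R)
Step 3: δ(q0, □) = (qA, □, R)

The first 4 configurations are:
[q0]ab ⊢ □[q0]b ⊢ □□[q0]□ ⊢ □□□[qA]□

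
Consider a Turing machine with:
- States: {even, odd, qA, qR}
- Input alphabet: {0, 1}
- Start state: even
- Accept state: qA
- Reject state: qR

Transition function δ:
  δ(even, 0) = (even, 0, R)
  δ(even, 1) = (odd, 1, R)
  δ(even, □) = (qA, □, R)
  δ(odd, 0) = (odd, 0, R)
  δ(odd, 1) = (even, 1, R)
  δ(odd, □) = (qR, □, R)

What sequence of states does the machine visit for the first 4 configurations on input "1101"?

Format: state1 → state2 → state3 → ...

Execution trace:
Initial: [even]1101
Step 1: δ(even, 1) = (odd, 1, R) → 1[odd]101
Step 2: δ(odd, 1) = (even, 1, R) → 11[even]01
Step 3: δ(even, 0) = (even, 0, R) → 110[even]1

State sequence: even → odd → even → even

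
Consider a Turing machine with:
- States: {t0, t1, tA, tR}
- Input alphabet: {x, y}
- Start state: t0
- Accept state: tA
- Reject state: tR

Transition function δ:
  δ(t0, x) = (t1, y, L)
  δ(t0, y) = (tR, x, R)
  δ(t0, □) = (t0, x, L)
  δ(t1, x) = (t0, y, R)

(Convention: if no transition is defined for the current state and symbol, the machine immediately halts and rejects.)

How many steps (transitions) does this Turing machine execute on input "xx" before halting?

Execution trace:
Initial: [t0]xx
Step 1: δ(t0, x) = (t1, y, L) → [t1]□yx

No transition is defined for δ(t1, □). By convention the machine halts and rejects.

The machine executed 1 step before halting.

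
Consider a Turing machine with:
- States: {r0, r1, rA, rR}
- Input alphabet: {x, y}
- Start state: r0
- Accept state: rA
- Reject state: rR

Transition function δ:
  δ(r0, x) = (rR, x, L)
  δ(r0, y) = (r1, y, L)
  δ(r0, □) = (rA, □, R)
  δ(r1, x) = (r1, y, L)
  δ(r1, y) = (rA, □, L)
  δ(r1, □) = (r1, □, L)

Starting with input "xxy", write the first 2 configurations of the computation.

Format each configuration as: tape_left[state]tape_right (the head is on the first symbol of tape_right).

Transitions applied:
Step 1: δ(r0, x) = (rR, x, L)

The first 2 configurations are:
[r0]xxy ⊢ [rR]□xxy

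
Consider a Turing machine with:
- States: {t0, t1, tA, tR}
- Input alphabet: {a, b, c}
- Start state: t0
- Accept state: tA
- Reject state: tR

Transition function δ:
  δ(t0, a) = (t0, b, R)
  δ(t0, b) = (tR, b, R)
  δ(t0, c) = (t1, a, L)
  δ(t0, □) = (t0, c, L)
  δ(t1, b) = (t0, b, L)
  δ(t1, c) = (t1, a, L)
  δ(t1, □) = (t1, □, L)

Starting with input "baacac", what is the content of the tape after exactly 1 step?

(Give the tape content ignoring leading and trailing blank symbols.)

Execution trace:
Initial: [t0]baacac
Step 1: δ(t0, b) = (tR, b, R) → b[tR]aacac

The machine reaches the reject state tR and halts.

After 1 step, the tape (ignoring leading/trailing blanks) is: baacac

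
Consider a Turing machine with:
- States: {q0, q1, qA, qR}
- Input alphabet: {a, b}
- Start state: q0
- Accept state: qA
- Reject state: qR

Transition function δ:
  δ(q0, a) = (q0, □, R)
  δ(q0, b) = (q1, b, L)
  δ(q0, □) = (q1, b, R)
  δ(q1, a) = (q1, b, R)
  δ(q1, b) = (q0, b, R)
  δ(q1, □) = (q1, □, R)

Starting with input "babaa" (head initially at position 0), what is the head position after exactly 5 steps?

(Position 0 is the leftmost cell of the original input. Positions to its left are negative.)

Execution trace (head position shown):
Step 0: [q0]babaa  (head at position 0)
Step 1: move left → [q1]□babaa  (head at position -1)
Step 2: move right → □[q1]babaa  (head at position 0)
Step 3: move right → □b[q0]abaa  (head at position 1)
Step 4: move right → □b□[q0]baa  (head at position 2)
Step 5: move left → □b[q1]□baa  (head at position 1)

After 5 steps, the head is at position 1.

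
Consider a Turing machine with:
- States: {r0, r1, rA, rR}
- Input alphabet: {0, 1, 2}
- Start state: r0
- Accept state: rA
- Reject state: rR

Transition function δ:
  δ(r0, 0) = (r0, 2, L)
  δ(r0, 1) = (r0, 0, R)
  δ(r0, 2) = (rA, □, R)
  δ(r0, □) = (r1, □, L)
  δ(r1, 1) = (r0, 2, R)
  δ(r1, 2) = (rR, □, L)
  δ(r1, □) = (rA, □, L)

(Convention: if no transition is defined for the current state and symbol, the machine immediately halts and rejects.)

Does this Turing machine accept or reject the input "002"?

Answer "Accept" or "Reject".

Execution trace:
Initial: [r0]002
Step 1: δ(r0, 0) = (r0, 2, L) → [r0]□202
Step 2: δ(r0, □) = (r1, □, L) → [r1]□□202
Step 3: δ(r1, □) = (rA, □, L) → [rA]□□□202

The machine reaches the accept state rA and halts.

Answer: Accept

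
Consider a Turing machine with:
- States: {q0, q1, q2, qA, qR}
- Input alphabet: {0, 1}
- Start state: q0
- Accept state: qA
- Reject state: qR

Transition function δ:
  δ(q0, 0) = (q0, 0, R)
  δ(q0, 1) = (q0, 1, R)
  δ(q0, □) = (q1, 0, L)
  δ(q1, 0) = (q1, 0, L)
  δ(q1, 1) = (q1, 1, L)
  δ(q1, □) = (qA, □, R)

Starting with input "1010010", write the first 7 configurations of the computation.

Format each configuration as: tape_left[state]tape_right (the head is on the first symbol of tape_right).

Transitions applied:
Step 1: δ(q0, 1) = (q0, 1, R)
Step 2: δ(q0, 0) = (q0, 0, R)
Step 3: δ(q0, 1) = (q0, 1, R)
Step 4: δ(q0, 0) = (q0, 0, R)
Step 5: δ(q0, 0) = (q0, 0, R)
Step 6: δ(q0, 1) = (q0, 1, R)

The first 7 configurations are:
[q0]1010010 ⊢ 1[q0]010010 ⊢ 10[q0]10010 ⊢ 101[q0]0010 ⊢ 1010[q0]010 ⊢ 10100[q0]10 ⊢ 101001[q0]0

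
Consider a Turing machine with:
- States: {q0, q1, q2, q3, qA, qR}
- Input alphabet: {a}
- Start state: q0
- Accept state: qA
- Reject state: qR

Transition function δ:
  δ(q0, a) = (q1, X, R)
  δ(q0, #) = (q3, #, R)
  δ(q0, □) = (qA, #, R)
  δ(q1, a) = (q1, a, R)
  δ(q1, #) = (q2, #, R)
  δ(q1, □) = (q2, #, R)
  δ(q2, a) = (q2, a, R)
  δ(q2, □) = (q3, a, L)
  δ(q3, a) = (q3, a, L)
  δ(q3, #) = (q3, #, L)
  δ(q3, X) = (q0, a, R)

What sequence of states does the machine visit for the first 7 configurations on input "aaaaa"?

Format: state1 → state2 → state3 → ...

Execution trace:
Initial: [q0]aaaaa
Step 1: δ(q0, a) = (q1, X, R) → X[q1]aaaa
Step 2: δ(q1, a) = (q1, a, R) → Xa[q1]aaa
Step 3: δ(q1, a) = (q1, a, R) → Xaa[q1]aa
Step 4: δ(q1, a) = (q1, a, R) → Xaaa[q1]a
Step 5: δ(q1, a) = (q1, a, R) → Xaaaa[q1]□
Step 6: δ(q1, □) = (q2, #, R) → Xaaaa#[q2]□

State sequence: q0 → q1 → q1 → q1 → q1 → q1 → q2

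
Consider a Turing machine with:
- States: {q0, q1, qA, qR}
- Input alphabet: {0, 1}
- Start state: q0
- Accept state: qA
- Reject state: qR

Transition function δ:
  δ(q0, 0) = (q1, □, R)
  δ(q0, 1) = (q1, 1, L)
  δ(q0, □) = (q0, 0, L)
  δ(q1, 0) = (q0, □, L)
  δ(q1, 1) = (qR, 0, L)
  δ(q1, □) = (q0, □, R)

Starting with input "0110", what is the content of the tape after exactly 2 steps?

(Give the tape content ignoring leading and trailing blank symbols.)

Execution trace:
Initial: [q0]0110
Step 1: δ(q0, 0) = (q1, □, R) → □[q1]110
Step 2: δ(q1, 1) = (qR, 0, L) → [qR]□010

The machine reaches the reject state qR and halts.

After 2 steps, the tape (ignoring leading/trailing blanks) is: 010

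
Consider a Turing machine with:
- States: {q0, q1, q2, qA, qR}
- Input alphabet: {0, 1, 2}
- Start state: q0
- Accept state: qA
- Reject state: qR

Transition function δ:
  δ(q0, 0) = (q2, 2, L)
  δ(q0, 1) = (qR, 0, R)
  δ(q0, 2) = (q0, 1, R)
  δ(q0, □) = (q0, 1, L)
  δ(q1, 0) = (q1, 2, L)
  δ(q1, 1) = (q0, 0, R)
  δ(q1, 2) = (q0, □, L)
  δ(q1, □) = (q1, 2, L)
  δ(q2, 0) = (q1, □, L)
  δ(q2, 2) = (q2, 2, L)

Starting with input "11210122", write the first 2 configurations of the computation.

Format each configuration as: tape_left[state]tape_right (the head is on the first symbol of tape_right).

Transitions applied:
Step 1: δ(q0, 1) = (qR, 0, R)

The first 2 configurations are:
[q0]11210122 ⊢ 0[qR]1210122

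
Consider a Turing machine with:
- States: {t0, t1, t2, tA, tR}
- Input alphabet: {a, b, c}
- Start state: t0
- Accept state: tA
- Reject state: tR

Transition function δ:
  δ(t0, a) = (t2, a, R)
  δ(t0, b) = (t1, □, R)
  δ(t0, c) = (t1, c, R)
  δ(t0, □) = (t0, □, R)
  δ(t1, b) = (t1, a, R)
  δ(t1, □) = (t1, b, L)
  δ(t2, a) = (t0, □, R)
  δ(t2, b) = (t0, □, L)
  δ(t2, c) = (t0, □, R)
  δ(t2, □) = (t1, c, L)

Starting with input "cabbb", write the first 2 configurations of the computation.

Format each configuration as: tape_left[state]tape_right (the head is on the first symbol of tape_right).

Transitions applied:
Step 1: δ(t0, c) = (t1, c, R)

The first 2 configurations are:
[t0]cabbb ⊢ c[t1]abbb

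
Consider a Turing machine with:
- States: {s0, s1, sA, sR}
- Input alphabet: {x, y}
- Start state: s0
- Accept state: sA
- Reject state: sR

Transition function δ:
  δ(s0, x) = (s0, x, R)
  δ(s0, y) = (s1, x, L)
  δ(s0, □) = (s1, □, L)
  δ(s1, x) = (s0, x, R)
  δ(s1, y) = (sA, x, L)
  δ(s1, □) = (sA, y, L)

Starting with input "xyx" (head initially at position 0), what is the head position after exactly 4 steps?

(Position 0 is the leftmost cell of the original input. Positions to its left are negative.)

Execution trace (head position shown):
Step 0: [s0]xyx  (head at position 0)
Step 1: move right → x[s0]yx  (head at position 1)
Step 2: move left → [s1]xxx  (head at position 0)
Step 3: move right → x[s0]xx  (head at position 1)
Step 4: move right → xx[s0]x  (head at position 2)

After 4 steps, the head is at position 2.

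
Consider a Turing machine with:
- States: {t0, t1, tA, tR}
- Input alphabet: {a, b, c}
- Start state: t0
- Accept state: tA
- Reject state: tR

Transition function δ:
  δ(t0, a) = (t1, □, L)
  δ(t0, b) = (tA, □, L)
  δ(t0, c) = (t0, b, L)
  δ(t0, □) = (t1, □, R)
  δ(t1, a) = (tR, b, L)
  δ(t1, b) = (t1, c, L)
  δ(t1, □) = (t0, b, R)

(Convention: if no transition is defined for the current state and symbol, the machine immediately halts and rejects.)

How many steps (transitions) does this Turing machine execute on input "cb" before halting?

Execution trace:
Initial: [t0]cb
Step 1: δ(t0, c) = (t0, b, L) → [t0]□bb
Step 2: δ(t0, □) = (t1, □, R) → □[t1]bb
Step 3: δ(t1, b) = (t1, c, L) → [t1]□cb
Step 4: δ(t1, □) = (t0, b, R) → b[t0]cb
Step 5: δ(t0, c) = (t0, b, L) → [t0]bbb
Step 6: δ(t0, b) = (tA, □, L) → [tA]□□bb

The machine reaches the accept state tA and halts.

The machine executed 6 steps before halting.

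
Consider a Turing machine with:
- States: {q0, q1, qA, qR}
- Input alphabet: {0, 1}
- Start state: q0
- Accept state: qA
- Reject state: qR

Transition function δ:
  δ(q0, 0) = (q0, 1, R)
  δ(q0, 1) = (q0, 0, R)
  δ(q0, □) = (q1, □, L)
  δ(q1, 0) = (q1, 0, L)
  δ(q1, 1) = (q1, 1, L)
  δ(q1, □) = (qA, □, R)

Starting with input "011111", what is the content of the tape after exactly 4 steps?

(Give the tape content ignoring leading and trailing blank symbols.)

Execution trace:
Initial: [q0]011111
Step 1: δ(q0, 0) = (q0, 1, R) → 1[q0]11111
Step 2: δ(q0, 1) = (q0, 0, R) → 10[q0]1111
Step 3: δ(q0, 1) = (q0, 0, R) → 100[q0]111
Step 4: δ(q0, 1) = (q0, 0, R) → 1000[q0]11

After 4 steps, the tape (ignoring leading/trailing blanks) is: 100011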